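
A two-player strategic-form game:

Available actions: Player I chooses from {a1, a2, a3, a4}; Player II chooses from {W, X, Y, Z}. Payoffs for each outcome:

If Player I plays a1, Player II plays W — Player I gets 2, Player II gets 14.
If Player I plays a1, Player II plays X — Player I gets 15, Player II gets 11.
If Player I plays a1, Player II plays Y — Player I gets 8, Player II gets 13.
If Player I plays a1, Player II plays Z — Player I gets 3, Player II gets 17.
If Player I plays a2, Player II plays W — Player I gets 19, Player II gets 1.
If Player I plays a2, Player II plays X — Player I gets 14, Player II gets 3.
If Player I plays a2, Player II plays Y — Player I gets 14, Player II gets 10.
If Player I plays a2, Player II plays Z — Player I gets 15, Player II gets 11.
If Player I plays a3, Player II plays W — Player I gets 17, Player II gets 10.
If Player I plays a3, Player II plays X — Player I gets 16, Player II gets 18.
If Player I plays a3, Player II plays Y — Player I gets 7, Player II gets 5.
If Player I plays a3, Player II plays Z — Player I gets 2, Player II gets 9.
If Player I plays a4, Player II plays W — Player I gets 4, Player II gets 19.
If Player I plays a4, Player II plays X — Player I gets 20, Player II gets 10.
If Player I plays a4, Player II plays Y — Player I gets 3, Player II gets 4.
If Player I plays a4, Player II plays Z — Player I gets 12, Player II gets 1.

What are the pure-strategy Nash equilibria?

Mark each player's best response to every combination of opponents' strategies; a profile where every player is best-responding is a pure Nash equilibrium.
Player I against W: payoffs 2, 19, 17, 4 → best response a2.
Player I against X: payoffs 15, 14, 16, 20 → best response a4.
Player I against Y: payoffs 8, 14, 7, 3 → best response a2.
Player I against Z: payoffs 3, 15, 2, 12 → best response a2.
Player II against a1: payoffs 14, 11, 13, 17 → best response Z.
Player II against a2: payoffs 1, 3, 10, 11 → best response Z.
Player II against a3: payoffs 10, 18, 5, 9 → best response X.
Player II against a4: payoffs 19, 10, 4, 1 → best response W.
Mutual best responses: (a2, Z).

The unique pure-strategy Nash equilibrium is (a2, Z).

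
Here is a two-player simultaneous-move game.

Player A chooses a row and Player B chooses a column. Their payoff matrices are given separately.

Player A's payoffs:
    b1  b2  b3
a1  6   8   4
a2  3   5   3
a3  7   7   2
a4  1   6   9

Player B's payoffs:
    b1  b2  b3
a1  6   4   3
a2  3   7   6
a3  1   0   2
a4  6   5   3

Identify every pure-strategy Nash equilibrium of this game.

There is no pure-strategy Nash equilibrium.

For each player, find the best response to each opponent profile; mutual best responses are the pure NE.
Player A against b1: payoffs 6, 3, 7, 1 → best response a3.
Player A against b2: payoffs 8, 5, 7, 6 → best response a1.
Player A against b3: payoffs 4, 3, 2, 9 → best response a4.
Player B against a1: payoffs 6, 4, 3 → best response b1.
Player B against a2: payoffs 3, 7, 6 → best response b2.
Player B against a3: payoffs 1, 0, 2 → best response b3.
Player B against a4: payoffs 6, 5, 3 → best response b1.
No profile is a mutual best response for all players.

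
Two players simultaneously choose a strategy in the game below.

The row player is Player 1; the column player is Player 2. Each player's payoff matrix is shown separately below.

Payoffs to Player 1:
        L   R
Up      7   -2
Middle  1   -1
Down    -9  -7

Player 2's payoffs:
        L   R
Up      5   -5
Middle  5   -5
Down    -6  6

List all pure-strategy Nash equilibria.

The unique pure-strategy Nash equilibrium is (Up, L).

Player 1 against L: payoffs 7, 1, -9 → best response Up.
Player 1 against R: payoffs -2, -1, -7 → best response Middle.
Player 2 against Up: payoffs 5, -5 → best response L.
Player 2 against Middle: payoffs 5, -5 → best response L.
Player 2 against Down: payoffs -6, 6 → best response R.
Mutual best responses: (Up, L).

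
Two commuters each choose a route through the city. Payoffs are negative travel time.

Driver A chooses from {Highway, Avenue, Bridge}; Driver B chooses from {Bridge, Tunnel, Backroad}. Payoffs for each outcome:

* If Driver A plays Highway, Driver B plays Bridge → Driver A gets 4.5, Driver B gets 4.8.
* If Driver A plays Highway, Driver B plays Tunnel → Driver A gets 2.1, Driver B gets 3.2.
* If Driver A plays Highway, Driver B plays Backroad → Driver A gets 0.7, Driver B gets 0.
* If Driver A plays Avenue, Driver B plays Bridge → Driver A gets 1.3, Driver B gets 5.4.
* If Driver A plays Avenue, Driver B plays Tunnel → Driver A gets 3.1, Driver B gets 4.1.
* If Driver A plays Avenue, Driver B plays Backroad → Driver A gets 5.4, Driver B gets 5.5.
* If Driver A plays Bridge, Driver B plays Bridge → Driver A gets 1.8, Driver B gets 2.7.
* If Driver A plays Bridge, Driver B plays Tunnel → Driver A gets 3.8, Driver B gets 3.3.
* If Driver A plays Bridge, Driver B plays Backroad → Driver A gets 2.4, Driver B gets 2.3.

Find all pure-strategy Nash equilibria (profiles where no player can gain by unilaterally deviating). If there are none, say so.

(Highway, Bridge): Driver A gets 4.5, best alternative 1.8; Driver B gets 4.8, best alternative 3.2. No profitable deviation — NE.
(Highway, Tunnel): Driver A can switch to Avenue (2.1 → 3.1). Not NE.
(Highway, Backroad): Driver A can switch to Avenue (0.7 → 5.4). Not NE.
(Avenue, Bridge): Driver A can switch to Highway (1.3 → 4.5). Not NE.
(Avenue, Tunnel): Driver A can switch to Bridge (3.1 → 3.8). Not NE.
(Avenue, Backroad): Driver A gets 5.4, best alternative 2.4; Driver B gets 5.5, best alternative 5.4. No profitable deviation — NE.
(Bridge, Bridge): Driver A can switch to Highway (1.8 → 4.5). Not NE.
(Bridge, Tunnel): Driver A gets 3.8, best alternative 3.1; Driver B gets 3.3, best alternative 2.7. No profitable deviation — NE.
(Bridge, Backroad): Driver A can switch to Avenue (2.4 → 5.4). Not NE.

(Highway, Bridge); (Avenue, Backroad); (Bridge, Tunnel)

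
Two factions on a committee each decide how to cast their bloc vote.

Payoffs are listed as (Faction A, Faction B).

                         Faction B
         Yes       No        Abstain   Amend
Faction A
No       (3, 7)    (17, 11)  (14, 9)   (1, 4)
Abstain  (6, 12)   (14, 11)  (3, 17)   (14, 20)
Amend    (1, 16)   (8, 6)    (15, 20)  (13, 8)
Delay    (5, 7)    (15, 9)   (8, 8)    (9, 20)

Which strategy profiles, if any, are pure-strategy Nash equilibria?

(No, No) and (Abstain, Amend) and (Amend, Abstain)

(No, Yes): Faction A can switch to Abstain (3 → 6). Not NE.
(No, No): Faction A gets 17, best alternative 15; Faction B gets 11, best alternative 9. No profitable deviation — NE.
(No, Abstain): Faction A can switch to Amend (14 → 15). Not NE.
(No, Amend): Faction A can switch to Abstain (1 → 14). Not NE.
(Abstain, Yes): Faction B can switch to Abstain (12 → 17). Not NE.
(Abstain, No): Faction A can switch to No (14 → 17). Not NE.
(Abstain, Abstain): Faction A can switch to No (3 → 14). Not NE.
(Abstain, Amend): Faction A gets 14, best alternative 13; Faction B gets 20, best alternative 17. No profitable deviation — NE.
(Amend, Yes): Faction A can switch to No (1 → 3). Not NE.
(Amend, No): Faction A can switch to No (8 → 17). Not NE.
(Amend, Abstain): Faction A gets 15, best alternative 14; Faction B gets 20, best alternative 16. No profitable deviation — NE.
(Amend, Amend): Faction A can switch to Abstain (13 → 14). Not NE.
(Delay, Yes): Faction A can switch to Abstain (5 → 6). Not NE.
(Delay, No): Faction A can switch to No (15 → 17). Not NE.
(Delay, Abstain): Faction A can switch to No (8 → 14). Not NE.
(The remaining 1 profile has a profitable deviation by the same check.)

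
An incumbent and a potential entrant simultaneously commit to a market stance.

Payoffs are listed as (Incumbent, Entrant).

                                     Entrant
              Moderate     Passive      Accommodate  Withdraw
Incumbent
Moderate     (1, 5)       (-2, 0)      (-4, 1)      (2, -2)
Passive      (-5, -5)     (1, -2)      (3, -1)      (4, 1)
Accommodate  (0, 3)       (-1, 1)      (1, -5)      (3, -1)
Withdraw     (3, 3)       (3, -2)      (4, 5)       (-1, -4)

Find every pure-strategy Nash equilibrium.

Incumbent against Moderate: payoffs 1, -5, 0, 3 → best response Withdraw.
Incumbent against Passive: payoffs -2, 1, -1, 3 → best response Withdraw.
Incumbent against Accommodate: payoffs -4, 3, 1, 4 → best response Withdraw.
Incumbent against Withdraw: payoffs 2, 4, 3, -1 → best response Passive.
Entrant against Moderate: payoffs 5, 0, 1, -2 → best response Moderate.
Entrant against Passive: payoffs -5, -2, -1, 1 → best response Withdraw.
Entrant against Accommodate: payoffs 3, 1, -5, -1 → best response Moderate.
Entrant against Withdraw: payoffs 3, -2, 5, -4 → best response Accommodate.
Mutual best responses: (Passive, Withdraw); (Withdraw, Accommodate).

Pure-strategy Nash equilibria: (Passive, Withdraw); (Withdraw, Accommodate)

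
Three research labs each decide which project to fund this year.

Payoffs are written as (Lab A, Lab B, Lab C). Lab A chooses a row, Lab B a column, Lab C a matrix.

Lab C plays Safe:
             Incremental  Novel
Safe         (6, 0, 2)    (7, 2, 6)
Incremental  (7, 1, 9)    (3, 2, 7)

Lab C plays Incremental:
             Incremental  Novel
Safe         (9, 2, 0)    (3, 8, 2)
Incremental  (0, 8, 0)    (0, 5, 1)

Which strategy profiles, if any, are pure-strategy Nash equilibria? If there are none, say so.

Mark each player's best response to every combination of opponents' strategies; a profile where every player is best-responding is a pure Nash equilibrium.
Lab A against (Incremental, Safe): payoffs 6, 7 → best response Incremental.
Lab A against (Incremental, Incremental): payoffs 9, 0 → best response Safe.
Lab A against (Novel, Safe): payoffs 7, 3 → best response Safe.
Lab A against (Novel, Incremental): payoffs 3, 0 → best response Safe.
Lab B against (Safe, Safe): payoffs 0, 2 → best response Novel.
Lab B against (Safe, Incremental): payoffs 2, 8 → best response Novel.
Lab B against (Incremental, Safe): payoffs 1, 2 → best response Novel.
Lab B against (Incremental, Incremental): payoffs 8, 5 → best response Incremental.
Lab C against (Safe, Incremental): payoffs 2, 0 → best response Safe.
Lab C against (Safe, Novel): payoffs 6, 2 → best response Safe.
Lab C against (Incremental, Incremental): payoffs 9, 0 → best response Safe.
Lab C against (Incremental, Novel): payoffs 7, 1 → best response Safe.
Mutual best responses: (Safe, Novel, Safe).

The unique pure-strategy Nash equilibrium is (Safe, Novel, Safe).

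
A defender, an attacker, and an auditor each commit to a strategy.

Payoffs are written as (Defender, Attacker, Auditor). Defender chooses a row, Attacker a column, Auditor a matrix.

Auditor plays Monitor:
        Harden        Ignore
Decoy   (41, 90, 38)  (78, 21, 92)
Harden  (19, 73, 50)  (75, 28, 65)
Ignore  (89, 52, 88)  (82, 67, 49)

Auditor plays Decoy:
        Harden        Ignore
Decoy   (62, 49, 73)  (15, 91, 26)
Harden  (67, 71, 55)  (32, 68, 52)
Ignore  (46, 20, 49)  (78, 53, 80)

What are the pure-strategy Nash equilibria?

(Harden, Harden, Decoy), (Ignore, Ignore, Decoy)

Mark each player's best response to every combination of opponents' strategies; a profile where every player is best-responding is a pure Nash equilibrium.
Defender against (Harden, Monitor): payoffs 41, 19, 89 → best response Ignore.
Defender against (Harden, Decoy): payoffs 62, 67, 46 → best response Harden.
Defender against (Ignore, Monitor): payoffs 78, 75, 82 → best response Ignore.
Defender against (Ignore, Decoy): payoffs 15, 32, 78 → best response Ignore.
Attacker against (Decoy, Monitor): payoffs 90, 21 → best response Harden.
Attacker against (Decoy, Decoy): payoffs 49, 91 → best response Ignore.
Attacker against (Harden, Monitor): payoffs 73, 28 → best response Harden.
Attacker against (Harden, Decoy): payoffs 71, 68 → best response Harden.
Attacker against (Ignore, Monitor): payoffs 52, 67 → best response Ignore.
Attacker against (Ignore, Decoy): payoffs 20, 53 → best response Ignore.
Auditor against (Decoy, Harden): payoffs 38, 73 → best response Decoy.
Auditor against (Decoy, Ignore): payoffs 92, 26 → best response Monitor.
Auditor against (Harden, Harden): payoffs 50, 55 → best response Decoy.
Auditor against (Harden, Ignore): payoffs 65, 52 → best response Monitor.
Auditor against (Ignore, Harden): payoffs 88, 49 → best response Monitor.
Auditor against (Ignore, Ignore): payoffs 49, 80 → best response Decoy.
Mutual best responses: (Harden, Harden, Decoy); (Ignore, Ignore, Decoy).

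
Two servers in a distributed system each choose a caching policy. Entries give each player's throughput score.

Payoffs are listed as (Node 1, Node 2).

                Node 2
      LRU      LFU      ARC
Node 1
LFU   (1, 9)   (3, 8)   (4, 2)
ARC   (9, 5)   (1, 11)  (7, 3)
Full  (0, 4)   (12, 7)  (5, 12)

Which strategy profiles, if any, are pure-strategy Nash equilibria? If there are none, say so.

Node 1 against LRU: payoffs 1, 9, 0 → best response ARC.
Node 1 against LFU: payoffs 3, 1, 12 → best response Full.
Node 1 against ARC: payoffs 4, 7, 5 → best response ARC.
Node 2 against LFU: payoffs 9, 8, 2 → best response LRU.
Node 2 against ARC: payoffs 5, 11, 3 → best response LFU.
Node 2 against Full: payoffs 4, 7, 12 → best response ARC.
No profile is a mutual best response for all players.

none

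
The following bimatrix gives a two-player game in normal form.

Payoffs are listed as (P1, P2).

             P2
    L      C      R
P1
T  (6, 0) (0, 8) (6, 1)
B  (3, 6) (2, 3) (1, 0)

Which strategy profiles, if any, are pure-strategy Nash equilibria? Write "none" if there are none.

Check each profile: it is a Nash equilibrium iff no player can strictly gain by switching unilaterally.
(T, L): P2 can switch to C (0 → 8). Not NE.
(T, C): P1 can switch to B (0 → 2). Not NE.
(T, R): P2 can switch to C (1 → 8). Not NE.
(B, L): P1 can switch to T (3 → 6). Not NE.
(B, C): P2 can switch to L (3 → 6). Not NE.
(B, R): P1 can switch to T (1 → 6). Not NE.

none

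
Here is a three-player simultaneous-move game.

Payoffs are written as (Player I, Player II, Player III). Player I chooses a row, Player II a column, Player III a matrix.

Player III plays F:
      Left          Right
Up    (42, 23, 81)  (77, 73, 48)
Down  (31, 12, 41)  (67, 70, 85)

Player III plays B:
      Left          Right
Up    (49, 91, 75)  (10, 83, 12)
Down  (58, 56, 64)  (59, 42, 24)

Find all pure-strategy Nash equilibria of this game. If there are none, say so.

The pure Nash equilibria are (Up, Right, F); (Down, Left, B).

Player I against (Left, F): payoffs 42, 31 → best response Up.
Player I against (Left, B): payoffs 49, 58 → best response Down.
Player I against (Right, F): payoffs 77, 67 → best response Up.
Player I against (Right, B): payoffs 10, 59 → best response Down.
Player II against (Up, F): payoffs 23, 73 → best response Right.
Player II against (Up, B): payoffs 91, 83 → best response Left.
Player II against (Down, F): payoffs 12, 70 → best response Right.
Player II against (Down, B): payoffs 56, 42 → best response Left.
Player III against (Up, Left): payoffs 81, 75 → best response F.
Player III against (Up, Right): payoffs 48, 12 → best response F.
Player III against (Down, Left): payoffs 41, 64 → best response B.
Player III against (Down, Right): payoffs 85, 24 → best response F.
Mutual best responses: (Up, Right, F); (Down, Left, B).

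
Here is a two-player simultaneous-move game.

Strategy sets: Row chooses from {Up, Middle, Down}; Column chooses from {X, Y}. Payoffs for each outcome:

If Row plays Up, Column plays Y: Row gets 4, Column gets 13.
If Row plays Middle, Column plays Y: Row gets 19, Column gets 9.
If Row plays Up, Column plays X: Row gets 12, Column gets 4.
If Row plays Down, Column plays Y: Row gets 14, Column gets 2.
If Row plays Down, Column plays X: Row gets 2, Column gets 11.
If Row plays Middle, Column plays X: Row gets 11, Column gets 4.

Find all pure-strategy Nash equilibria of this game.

(Middle, Y)

Row against X: payoffs 12, 11, 2 → best response Up.
Row against Y: payoffs 4, 19, 14 → best response Middle.
Column against Up: payoffs 4, 13 → best response Y.
Column against Middle: payoffs 4, 9 → best response Y.
Column against Down: payoffs 11, 2 → best response X.
Mutual best responses: (Middle, Y).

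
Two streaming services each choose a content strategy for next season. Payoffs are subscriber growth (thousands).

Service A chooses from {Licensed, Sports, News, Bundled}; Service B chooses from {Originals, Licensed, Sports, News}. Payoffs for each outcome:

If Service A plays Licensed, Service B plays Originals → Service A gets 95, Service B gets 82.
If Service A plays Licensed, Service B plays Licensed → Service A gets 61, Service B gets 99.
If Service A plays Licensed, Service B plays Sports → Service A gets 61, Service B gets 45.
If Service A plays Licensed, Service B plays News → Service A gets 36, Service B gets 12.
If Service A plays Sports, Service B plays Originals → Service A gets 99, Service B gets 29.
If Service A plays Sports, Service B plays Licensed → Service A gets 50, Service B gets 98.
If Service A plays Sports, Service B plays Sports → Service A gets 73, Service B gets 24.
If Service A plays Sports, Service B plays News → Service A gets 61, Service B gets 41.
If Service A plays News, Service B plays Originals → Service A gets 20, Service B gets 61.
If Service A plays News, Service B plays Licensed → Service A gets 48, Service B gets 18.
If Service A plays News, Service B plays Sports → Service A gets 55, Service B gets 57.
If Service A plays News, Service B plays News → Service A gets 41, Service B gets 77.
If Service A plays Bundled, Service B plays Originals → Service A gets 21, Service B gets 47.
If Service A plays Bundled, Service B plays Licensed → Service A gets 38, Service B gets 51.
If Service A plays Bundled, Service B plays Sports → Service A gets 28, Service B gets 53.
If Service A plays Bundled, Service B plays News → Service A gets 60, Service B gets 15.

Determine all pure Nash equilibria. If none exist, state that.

Service A against Originals: payoffs 95, 99, 20, 21 → best response Sports.
Service A against Licensed: payoffs 61, 50, 48, 38 → best response Licensed.
Service A against Sports: payoffs 61, 73, 55, 28 → best response Sports.
Service A against News: payoffs 36, 61, 41, 60 → best response Sports.
Service B against Licensed: payoffs 82, 99, 45, 12 → best response Licensed.
Service B against Sports: payoffs 29, 98, 24, 41 → best response Licensed.
Service B against News: payoffs 61, 18, 57, 77 → best response News.
Service B against Bundled: payoffs 47, 51, 53, 15 → best response Sports.
Mutual best responses: (Licensed, Licensed).

The unique pure-strategy Nash equilibrium is (Licensed, Licensed).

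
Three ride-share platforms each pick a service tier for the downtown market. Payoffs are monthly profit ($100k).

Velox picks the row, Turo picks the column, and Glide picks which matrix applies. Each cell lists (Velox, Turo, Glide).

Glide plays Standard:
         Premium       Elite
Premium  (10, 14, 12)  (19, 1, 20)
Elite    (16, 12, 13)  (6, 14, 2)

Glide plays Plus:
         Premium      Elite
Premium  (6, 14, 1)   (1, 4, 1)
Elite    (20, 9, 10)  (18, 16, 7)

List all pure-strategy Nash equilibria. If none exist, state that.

The unique pure-strategy Nash equilibrium is (Elite, Elite, Plus).

For each strategy profile, look for a profitable unilateral deviation.
(Premium, Premium, Standard): Velox can switch to Elite (10 → 16). Not NE.
(Premium, Premium, Plus): Velox can switch to Elite (6 → 20). Not NE.
(Premium, Elite, Standard): Turo can switch to Premium (1 → 14). Not NE.
(Premium, Elite, Plus): Velox can switch to Elite (1 → 18). Not NE.
(Elite, Premium, Standard): Turo can switch to Elite (12 → 14). Not NE.
(Elite, Premium, Plus): Turo can switch to Elite (9 → 16). Not NE.
(Elite, Elite, Standard): Velox can switch to Premium (6 → 19). Not NE.
(Elite, Elite, Plus): Velox gets 18, best alternative 1; Turo gets 16, best alternative 9; Glide gets 7, best alternative 2. No profitable deviation — NE.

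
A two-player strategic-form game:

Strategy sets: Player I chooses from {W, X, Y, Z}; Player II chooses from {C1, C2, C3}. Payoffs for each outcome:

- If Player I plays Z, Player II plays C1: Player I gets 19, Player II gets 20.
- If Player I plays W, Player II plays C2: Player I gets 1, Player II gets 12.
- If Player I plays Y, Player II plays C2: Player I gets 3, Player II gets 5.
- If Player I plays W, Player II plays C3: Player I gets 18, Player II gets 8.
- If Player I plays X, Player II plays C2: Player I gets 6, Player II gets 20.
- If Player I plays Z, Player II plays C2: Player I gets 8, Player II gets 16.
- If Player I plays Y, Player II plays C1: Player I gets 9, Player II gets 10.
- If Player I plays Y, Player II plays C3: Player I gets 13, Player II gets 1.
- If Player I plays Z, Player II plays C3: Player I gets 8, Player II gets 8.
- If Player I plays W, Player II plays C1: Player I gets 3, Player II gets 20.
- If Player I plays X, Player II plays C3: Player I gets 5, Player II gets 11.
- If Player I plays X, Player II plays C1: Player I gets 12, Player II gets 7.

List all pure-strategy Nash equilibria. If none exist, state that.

Check each profile: it is a Nash equilibrium iff no player can strictly gain by switching unilaterally.
(W, C1): Player I can switch to X (3 → 12). Not NE.
(W, C2): Player I can switch to X (1 → 6). Not NE.
(W, C3): Player II can switch to C1 (8 → 20). Not NE.
(X, C1): Player I can switch to Z (12 → 19). Not NE.
(X, C2): Player I can switch to Z (6 → 8). Not NE.
(X, C3): Player I can switch to W (5 → 18). Not NE.
(Z, C1): Player I gets 19, best alternative 12; Player II gets 20, best alternative 16. No profitable deviation — NE.
(The remaining 5 profiles each have a profitable deviation by the same check.)

The unique pure-strategy Nash equilibrium is (Z, C1).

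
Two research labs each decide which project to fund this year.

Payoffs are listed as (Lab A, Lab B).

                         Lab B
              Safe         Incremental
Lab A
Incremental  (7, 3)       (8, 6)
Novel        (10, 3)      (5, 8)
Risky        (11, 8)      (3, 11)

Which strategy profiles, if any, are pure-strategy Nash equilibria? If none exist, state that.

Lab A against Safe: payoffs 7, 10, 11 → best response Risky.
Lab A against Incremental: payoffs 8, 5, 3 → best response Incremental.
Lab B against Incremental: payoffs 3, 6 → best response Incremental.
Lab B against Novel: payoffs 3, 8 → best response Incremental.
Lab B against Risky: payoffs 8, 11 → best response Incremental.
Mutual best responses: (Incremental, Incremental).

(Incremental, Incremental)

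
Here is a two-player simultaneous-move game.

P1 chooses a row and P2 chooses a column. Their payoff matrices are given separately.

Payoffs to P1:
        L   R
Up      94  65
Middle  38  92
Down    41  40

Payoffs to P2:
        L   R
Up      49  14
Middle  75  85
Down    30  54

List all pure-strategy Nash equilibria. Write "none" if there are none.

The pure Nash equilibria are (Up, L) and (Middle, R).

(Up, L): P1 gets 94, best alternative 41; P2 gets 49, best alternative 14. No profitable deviation — NE.
(Up, R): P1 can switch to Middle (65 → 92). Not NE.
(Middle, L): P1 can switch to Up (38 → 94). Not NE.
(Middle, R): P1 gets 92, best alternative 65; P2 gets 85, best alternative 75. No profitable deviation — NE.
(Down, L): P1 can switch to Up (41 → 94). Not NE.
(Down, R): P1 can switch to Up (40 → 65). Not NE.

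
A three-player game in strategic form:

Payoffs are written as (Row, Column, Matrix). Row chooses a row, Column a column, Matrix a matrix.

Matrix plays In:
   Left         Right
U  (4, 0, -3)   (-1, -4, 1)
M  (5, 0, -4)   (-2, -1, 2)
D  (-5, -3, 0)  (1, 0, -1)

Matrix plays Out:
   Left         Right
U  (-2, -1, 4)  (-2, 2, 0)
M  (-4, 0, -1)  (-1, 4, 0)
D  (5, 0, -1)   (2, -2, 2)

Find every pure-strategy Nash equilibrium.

(U, Left, In): Row can switch to M (4 → 5). Not NE.
(U, Left, Out): Row can switch to D (-2 → 5). Not NE.
(U, Right, In): Row can switch to D (-1 → 1). Not NE.
(U, Right, Out): Row can switch to M (-2 → -1). Not NE.
(M, Left, In): Matrix can switch to Out (-4 → -1). Not NE.
(M, Left, Out): Row can switch to U (-4 → -2). Not NE.
(M, Right, In): Row can switch to U (-2 → -1). Not NE.
(M, Right, Out): Row can switch to D (-1 → 2). Not NE.
(D, Left, In): Row can switch to U (-5 → 4). Not NE.
(D, Left, Out): Matrix can switch to In (-1 → 0). Not NE.
(D, Right, In): Matrix can switch to Out (-1 → 2). Not NE.
(D, Right, Out): Column can switch to Left (-2 → 0). Not NE.

There is no pure-strategy Nash equilibrium.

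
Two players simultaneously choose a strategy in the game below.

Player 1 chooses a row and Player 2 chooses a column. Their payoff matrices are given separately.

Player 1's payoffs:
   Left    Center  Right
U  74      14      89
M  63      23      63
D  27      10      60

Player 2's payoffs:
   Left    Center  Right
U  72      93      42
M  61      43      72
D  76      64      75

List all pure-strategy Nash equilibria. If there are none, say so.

For each strategy profile, look for a profitable unilateral deviation.
(U, Left): Player 2 can switch to Center (72 → 93). Not NE.
(U, Center): Player 1 can switch to M (14 → 23). Not NE.
(U, Right): Player 2 can switch to Left (42 → 72). Not NE.
(M, Left): Player 1 can switch to U (63 → 74). Not NE.
(M, Center): Player 2 can switch to Left (43 → 61). Not NE.
(M, Right): Player 1 can switch to U (63 → 89). Not NE.
(D, Left): Player 1 can switch to U (27 → 74). Not NE.
(D, Center): Player 1 can switch to U (10 → 14). Not NE.
(D, Right): Player 1 can switch to U (60 → 89). Not NE.

No pure-strategy Nash equilibrium.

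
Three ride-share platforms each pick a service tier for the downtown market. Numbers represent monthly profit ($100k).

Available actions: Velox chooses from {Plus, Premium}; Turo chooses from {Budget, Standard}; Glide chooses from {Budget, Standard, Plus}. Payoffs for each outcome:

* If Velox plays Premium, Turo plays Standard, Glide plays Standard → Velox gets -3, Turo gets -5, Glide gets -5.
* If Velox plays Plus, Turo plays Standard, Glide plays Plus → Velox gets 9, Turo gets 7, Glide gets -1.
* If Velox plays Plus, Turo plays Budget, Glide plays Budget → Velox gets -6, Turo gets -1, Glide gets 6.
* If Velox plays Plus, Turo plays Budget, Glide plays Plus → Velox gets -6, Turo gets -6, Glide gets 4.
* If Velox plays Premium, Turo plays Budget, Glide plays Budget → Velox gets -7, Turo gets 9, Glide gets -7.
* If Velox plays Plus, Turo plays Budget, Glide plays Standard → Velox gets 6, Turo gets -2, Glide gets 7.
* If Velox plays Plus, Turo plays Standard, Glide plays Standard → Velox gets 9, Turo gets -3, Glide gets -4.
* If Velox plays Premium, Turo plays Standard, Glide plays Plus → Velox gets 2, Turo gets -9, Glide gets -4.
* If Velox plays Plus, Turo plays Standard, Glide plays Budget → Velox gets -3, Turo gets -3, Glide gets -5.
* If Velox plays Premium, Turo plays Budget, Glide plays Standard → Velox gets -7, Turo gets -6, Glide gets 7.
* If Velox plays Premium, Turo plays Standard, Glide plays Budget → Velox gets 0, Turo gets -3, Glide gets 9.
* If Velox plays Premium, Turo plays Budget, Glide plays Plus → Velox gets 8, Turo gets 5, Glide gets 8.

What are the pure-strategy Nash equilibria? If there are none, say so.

(Plus, Budget, Standard), (Plus, Standard, Plus), (Premium, Budget, Plus)

(Plus, Budget, Budget): Glide can switch to Standard (6 → 7). Not NE.
(Plus, Budget, Standard): Velox gets 6, best alternative -7; Turo gets -2, best alternative -3; Glide gets 7, best alternative 6. No profitable deviation — NE.
(Plus, Budget, Plus): Velox can switch to Premium (-6 → 8). Not NE.
(Plus, Standard, Budget): Velox can switch to Premium (-3 → 0). Not NE.
(Plus, Standard, Standard): Turo can switch to Budget (-3 → -2). Not NE.
(Plus, Standard, Plus): Velox gets 9, best alternative 2; Turo gets 7, best alternative -6; Glide gets -1, best alternative -4. No profitable deviation — NE.
(Premium, Budget, Budget): Velox can switch to Plus (-7 → -6). Not NE.
(Premium, Budget, Standard): Velox can switch to Plus (-7 → 6). Not NE.
(Premium, Budget, Plus): Velox gets 8, best alternative -6; Turo gets 5, best alternative -9; Glide gets 8, best alternative 7. No profitable deviation — NE.
(Premium, Standard, Budget): Turo can switch to Budget (-3 → 9). Not NE.
(Premium, Standard, Standard): Velox can switch to Plus (-3 → 9). Not NE.
(Premium, Standard, Plus): Velox can switch to Plus (2 → 9). Not NE.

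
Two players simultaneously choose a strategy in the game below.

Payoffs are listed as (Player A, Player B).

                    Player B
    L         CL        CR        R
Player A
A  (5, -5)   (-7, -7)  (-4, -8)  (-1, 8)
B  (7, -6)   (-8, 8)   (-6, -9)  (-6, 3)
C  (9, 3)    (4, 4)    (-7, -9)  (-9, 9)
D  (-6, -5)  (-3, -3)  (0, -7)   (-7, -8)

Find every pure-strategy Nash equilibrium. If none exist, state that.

(A, R)

Player A against L: payoffs 5, 7, 9, -6 → best response C.
Player A against CL: payoffs -7, -8, 4, -3 → best response C.
Player A against CR: payoffs -4, -6, -7, 0 → best response D.
Player A against R: payoffs -1, -6, -9, -7 → best response A.
Player B against A: payoffs -5, -7, -8, 8 → best response R.
Player B against B: payoffs -6, 8, -9, 3 → best response CL.
Player B against C: payoffs 3, 4, -9, 9 → best response R.
Player B against D: payoffs -5, -3, -7, -8 → best response CL.
Mutual best responses: (A, R).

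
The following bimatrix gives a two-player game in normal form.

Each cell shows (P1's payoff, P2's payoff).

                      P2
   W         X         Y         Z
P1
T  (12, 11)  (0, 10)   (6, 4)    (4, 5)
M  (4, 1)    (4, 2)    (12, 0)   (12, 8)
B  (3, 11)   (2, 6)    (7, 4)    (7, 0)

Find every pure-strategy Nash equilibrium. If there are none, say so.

P1 against W: payoffs 12, 4, 3 → best response T.
P1 against X: payoffs 0, 4, 2 → best response M.
P1 against Y: payoffs 6, 12, 7 → best response M.
P1 against Z: payoffs 4, 12, 7 → best response M.
P2 against T: payoffs 11, 10, 4, 5 → best response W.
P2 against M: payoffs 1, 2, 0, 8 → best response Z.
P2 against B: payoffs 11, 6, 4, 0 → best response W.
Mutual best responses: (T, W); (M, Z).

(T, W) and (M, Z)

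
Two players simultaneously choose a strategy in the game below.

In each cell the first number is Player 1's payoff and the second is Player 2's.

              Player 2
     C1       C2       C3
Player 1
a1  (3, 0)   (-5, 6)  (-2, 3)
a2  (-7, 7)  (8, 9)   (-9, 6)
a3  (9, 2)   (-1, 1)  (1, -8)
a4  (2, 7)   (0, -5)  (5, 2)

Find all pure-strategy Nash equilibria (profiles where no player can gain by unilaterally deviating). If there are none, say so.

Player 1 against C1: payoffs 3, -7, 9, 2 → best response a3.
Player 1 against C2: payoffs -5, 8, -1, 0 → best response a2.
Player 1 against C3: payoffs -2, -9, 1, 5 → best response a4.
Player 2 against a1: payoffs 0, 6, 3 → best response C2.
Player 2 against a2: payoffs 7, 9, 6 → best response C2.
Player 2 against a3: payoffs 2, 1, -8 → best response C1.
Player 2 against a4: payoffs 7, -5, 2 → best response C1.
Mutual best responses: (a2, C2); (a3, C1).

(a2, C2) and (a3, C1)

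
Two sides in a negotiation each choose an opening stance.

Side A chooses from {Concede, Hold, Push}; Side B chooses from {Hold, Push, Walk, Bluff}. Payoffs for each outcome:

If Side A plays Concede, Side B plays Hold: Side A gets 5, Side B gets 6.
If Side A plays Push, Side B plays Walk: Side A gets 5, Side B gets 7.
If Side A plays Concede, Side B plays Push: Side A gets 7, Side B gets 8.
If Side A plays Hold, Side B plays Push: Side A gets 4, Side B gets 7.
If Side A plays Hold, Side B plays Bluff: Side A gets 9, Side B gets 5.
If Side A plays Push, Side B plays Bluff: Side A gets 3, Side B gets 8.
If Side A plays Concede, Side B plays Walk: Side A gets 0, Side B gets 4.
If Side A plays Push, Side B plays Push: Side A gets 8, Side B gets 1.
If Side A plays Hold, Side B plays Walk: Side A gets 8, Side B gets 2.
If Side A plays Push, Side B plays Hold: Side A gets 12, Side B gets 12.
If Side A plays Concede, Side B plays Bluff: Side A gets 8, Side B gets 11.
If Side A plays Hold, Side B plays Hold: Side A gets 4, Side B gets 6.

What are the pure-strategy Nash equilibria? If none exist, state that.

For each player, find the best response to each opponent profile; mutual best responses are the pure NE.
Side A against Hold: payoffs 5, 4, 12 → best response Push.
Side A against Push: payoffs 7, 4, 8 → best response Push.
Side A against Walk: payoffs 0, 8, 5 → best response Hold.
Side A against Bluff: payoffs 8, 9, 3 → best response Hold.
Side B against Concede: payoffs 6, 8, 4, 11 → best response Bluff.
Side B against Hold: payoffs 6, 7, 2, 5 → best response Push.
Side B against Push: payoffs 12, 1, 7, 8 → best response Hold.
Mutual best responses: (Push, Hold).

(Push, Hold)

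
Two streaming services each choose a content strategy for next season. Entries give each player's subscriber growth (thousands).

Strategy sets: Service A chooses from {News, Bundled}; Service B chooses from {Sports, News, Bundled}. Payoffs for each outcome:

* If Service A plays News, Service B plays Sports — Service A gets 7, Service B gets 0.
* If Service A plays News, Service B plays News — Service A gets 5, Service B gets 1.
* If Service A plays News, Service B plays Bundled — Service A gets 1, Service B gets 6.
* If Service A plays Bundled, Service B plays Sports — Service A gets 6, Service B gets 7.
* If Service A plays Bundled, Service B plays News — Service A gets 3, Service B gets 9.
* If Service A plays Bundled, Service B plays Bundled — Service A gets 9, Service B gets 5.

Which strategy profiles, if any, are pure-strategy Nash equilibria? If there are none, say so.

none

Service A against Sports: payoffs 7, 6 → best response News.
Service A against News: payoffs 5, 3 → best response News.
Service A against Bundled: payoffs 1, 9 → best response Bundled.
Service B against News: payoffs 0, 1, 6 → best response Bundled.
Service B against Bundled: payoffs 7, 9, 5 → best response News.
No profile is a mutual best response for all players.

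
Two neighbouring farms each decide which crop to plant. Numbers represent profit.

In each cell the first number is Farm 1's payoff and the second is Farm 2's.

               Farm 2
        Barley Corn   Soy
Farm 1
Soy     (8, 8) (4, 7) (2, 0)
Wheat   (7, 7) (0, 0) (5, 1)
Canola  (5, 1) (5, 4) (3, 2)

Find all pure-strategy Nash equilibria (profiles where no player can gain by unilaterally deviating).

Farm 1 against Barley: payoffs 8, 7, 5 → best response Soy.
Farm 1 against Corn: payoffs 4, 0, 5 → best response Canola.
Farm 1 against Soy: payoffs 2, 5, 3 → best response Wheat.
Farm 2 against Soy: payoffs 8, 7, 0 → best response Barley.
Farm 2 against Wheat: payoffs 7, 0, 1 → best response Barley.
Farm 2 against Canola: payoffs 1, 4, 2 → best response Corn.
Mutual best responses: (Soy, Barley); (Canola, Corn).

The pure Nash equilibria are (Soy, Barley), (Canola, Corn).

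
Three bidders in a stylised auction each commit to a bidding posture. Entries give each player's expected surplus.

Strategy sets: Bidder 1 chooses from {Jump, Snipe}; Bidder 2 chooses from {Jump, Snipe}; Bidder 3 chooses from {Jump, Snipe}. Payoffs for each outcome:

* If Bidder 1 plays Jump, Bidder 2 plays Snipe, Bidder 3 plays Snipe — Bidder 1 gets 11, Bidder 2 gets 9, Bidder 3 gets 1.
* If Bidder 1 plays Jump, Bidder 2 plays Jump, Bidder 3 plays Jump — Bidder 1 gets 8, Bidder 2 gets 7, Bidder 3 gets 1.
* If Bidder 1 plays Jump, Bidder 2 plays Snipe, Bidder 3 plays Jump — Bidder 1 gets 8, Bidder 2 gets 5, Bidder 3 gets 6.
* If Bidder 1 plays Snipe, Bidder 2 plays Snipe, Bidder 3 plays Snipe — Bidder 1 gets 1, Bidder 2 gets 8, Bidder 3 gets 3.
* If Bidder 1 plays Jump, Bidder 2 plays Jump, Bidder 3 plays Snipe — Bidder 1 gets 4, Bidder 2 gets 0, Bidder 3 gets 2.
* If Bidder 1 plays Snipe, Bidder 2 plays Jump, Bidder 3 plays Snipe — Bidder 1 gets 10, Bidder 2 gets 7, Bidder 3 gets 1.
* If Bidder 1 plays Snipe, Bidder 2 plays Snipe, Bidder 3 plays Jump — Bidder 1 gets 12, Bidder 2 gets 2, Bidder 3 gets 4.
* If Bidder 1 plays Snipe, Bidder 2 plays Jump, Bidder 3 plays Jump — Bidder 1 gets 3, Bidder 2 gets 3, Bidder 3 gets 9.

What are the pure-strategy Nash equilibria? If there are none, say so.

No pure-strategy Nash equilibrium.

Bidder 1 against (Jump, Jump): payoffs 8, 3 → best response Jump.
Bidder 1 against (Jump, Snipe): payoffs 4, 10 → best response Snipe.
Bidder 1 against (Snipe, Jump): payoffs 8, 12 → best response Snipe.
Bidder 1 against (Snipe, Snipe): payoffs 11, 1 → best response Jump.
Bidder 2 against (Jump, Jump): payoffs 7, 5 → best response Jump.
Bidder 2 against (Jump, Snipe): payoffs 0, 9 → best response Snipe.
Bidder 2 against (Snipe, Jump): payoffs 3, 2 → best response Jump.
Bidder 2 against (Snipe, Snipe): payoffs 7, 8 → best response Snipe.
Bidder 3 against (Jump, Jump): payoffs 1, 2 → best response Snipe.
Bidder 3 against (Jump, Snipe): payoffs 6, 1 → best response Jump.
Bidder 3 against (Snipe, Jump): payoffs 9, 1 → best response Jump.
Bidder 3 against (Snipe, Snipe): payoffs 4, 3 → best response Jump.
No profile is a mutual best response for all players.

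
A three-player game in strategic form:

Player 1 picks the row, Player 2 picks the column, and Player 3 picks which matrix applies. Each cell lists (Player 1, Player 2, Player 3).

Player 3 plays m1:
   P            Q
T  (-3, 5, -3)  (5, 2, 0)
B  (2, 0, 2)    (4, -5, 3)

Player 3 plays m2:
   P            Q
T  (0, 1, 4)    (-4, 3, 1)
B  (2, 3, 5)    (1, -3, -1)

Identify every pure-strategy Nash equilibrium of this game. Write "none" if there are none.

The unique pure-strategy Nash equilibrium is (B, P, m2).

(T, P, m1): Player 1 can switch to B (-3 → 2). Not NE.
(T, P, m2): Player 1 can switch to B (0 → 2). Not NE.
(T, Q, m1): Player 2 can switch to P (2 → 5). Not NE.
(T, Q, m2): Player 1 can switch to B (-4 → 1). Not NE.
(B, P, m1): Player 3 can switch to m2 (2 → 5). Not NE.
(B, P, m2): Player 1 gets 2, best alternative 0; Player 2 gets 3, best alternative -3; Player 3 gets 5, best alternative 2. No profitable deviation — NE.
(B, Q, m1): Player 1 can switch to T (4 → 5). Not NE.
(B, Q, m2): Player 2 can switch to P (-3 → 3). Not NE.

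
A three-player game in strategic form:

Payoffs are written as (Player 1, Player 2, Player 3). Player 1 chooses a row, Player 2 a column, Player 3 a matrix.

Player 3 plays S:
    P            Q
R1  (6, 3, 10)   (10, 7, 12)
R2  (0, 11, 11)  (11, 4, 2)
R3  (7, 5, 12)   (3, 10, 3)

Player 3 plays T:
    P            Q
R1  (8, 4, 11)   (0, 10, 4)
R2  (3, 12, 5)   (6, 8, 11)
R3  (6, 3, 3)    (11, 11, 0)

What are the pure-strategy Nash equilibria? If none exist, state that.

No pure-strategy Nash equilibrium.

Player 1 against (P, S): payoffs 6, 0, 7 → best response R3.
Player 1 against (P, T): payoffs 8, 3, 6 → best response R1.
Player 1 against (Q, S): payoffs 10, 11, 3 → best response R2.
Player 1 against (Q, T): payoffs 0, 6, 11 → best response R3.
Player 2 against (R1, S): payoffs 3, 7 → best response Q.
Player 2 against (R1, T): payoffs 4, 10 → best response Q.
Player 2 against (R2, S): payoffs 11, 4 → best response P.
Player 2 against (R2, T): payoffs 12, 8 → best response P.
Player 2 against (R3, S): payoffs 5, 10 → best response Q.
Player 2 against (R3, T): payoffs 3, 11 → best response Q.
Player 3 against (R1, P): payoffs 10, 11 → best response T.
Player 3 against (R1, Q): payoffs 12, 4 → best response S.
Player 3 against (R2, P): payoffs 11, 5 → best response S.
Player 3 against (R2, Q): payoffs 2, 11 → best response T.
Player 3 against (R3, P): payoffs 12, 3 → best response S.
Player 3 against (R3, Q): payoffs 3, 0 → best response S.
No profile is a mutual best response for all players.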